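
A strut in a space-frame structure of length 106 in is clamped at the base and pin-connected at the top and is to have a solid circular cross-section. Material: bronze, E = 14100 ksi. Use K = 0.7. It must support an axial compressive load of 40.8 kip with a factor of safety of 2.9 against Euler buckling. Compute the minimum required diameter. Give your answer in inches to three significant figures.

Required P_cr = n·P = 2.9 × 40.8 = 118.3 kip
L_e = K·L = 0.7 × 106 = 74.20 in
Required I = P_cr·L_e²/(π²E) = 1.183×10^5 × 74.20² / (π² × 1.41×10^7) = 4.681 in⁴
Solid circle: I = πd⁴/64  ⇒  d = (64I/π)^(1/4) = (64×4.681/π)^(1/4) = 3.12 in

d ≈ 3.12 in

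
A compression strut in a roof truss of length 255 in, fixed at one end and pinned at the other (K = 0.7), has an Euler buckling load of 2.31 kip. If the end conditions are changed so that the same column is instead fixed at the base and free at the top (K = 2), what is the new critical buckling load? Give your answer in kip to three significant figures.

P_cr ∝ 1/K², so P_cr,new = P_cr,old × (K_old/K_new)² = 2.31 × (0.7/2)²
= 2.31 × 0.1225 = 0.283 kip

P_cr ≈ 0.283 kip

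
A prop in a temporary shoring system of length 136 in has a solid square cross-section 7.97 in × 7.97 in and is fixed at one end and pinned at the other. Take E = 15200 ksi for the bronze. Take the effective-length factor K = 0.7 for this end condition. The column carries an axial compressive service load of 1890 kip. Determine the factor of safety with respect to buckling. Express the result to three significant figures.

I = a⁴/12 = 7.97⁴/12 = 336.2 in⁴
Effective length L_e = K·L = 0.7 × 136 = 95.20 in
P_cr = π²EI / L_e² = π² × 15200×10³ × 336.2 / 95.20² = 5.566×10^6 lb
Factor of safety n = P_cr / P = 5565.7 / 1890 = 2.94

n ≈ 2.94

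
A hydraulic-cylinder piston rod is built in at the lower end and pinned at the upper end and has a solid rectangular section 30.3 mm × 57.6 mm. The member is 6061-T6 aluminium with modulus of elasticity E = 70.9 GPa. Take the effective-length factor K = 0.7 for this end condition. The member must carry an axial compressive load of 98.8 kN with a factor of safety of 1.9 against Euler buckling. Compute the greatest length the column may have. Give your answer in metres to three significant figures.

Buckling occurs about the weak axis: I_min = h·b³/12 with b = 30.3 mm (the shorter side).
I_min = 57.6×30.3³/12 = 1.335×10^5 mm⁴
I = 1.335×10^-7 m⁴
Required critical load P_cr = n·P = 1.9 × 98.8 = 187.7 kN = 1.877×10^5 N
From P_cr = π²EI/(K·L)²:  L = (1/K)·√(π²EI/P_cr) = (1/0.7)·√(π²×7.09×10^10×1.335×10^-7/1.877×10^5)
L = 1.01 m

L_max ≈ 1.01 m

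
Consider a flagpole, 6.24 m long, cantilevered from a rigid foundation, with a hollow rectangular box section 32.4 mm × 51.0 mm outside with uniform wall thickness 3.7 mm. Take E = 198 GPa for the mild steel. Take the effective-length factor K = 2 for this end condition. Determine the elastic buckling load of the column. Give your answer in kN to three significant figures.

P_cr ≈ 1.10 kN

Inner dimensions: h_i = 51.0 − 2×3.7 = 43.60 mm, b_i = 32.4 − 2×3.7 = 25.00 mm
Weak-axis I_min = (h_o·b_o³ − h_i·b_i³)/12 with b_o = 32.4, b_i = 25.00 mm (shorter outer/inner sides).
I_min = (51.0×32.4³ − 43.60×25.00³)/12 = 8.778×10^4 mm⁴
I = 8.778×10^4 mm⁴ = 8.778×10^-8 m⁴
Effective length L_e = K·L = 2 × 6.24 = 12.48 m
P_cr = π²EI / L_e² = π² × 198×10⁹ × 8.778×10^-8 / 12.48² = 1.101×10^3 N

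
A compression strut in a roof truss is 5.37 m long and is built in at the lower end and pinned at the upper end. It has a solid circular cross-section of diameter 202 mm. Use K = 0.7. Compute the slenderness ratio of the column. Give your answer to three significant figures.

λ ≈ 74.4

For a solid circle r = d/4 = 202/4 = 50.50 mm
L_e = K·L = 0.7 × 5.37 m = 3.759 m = 3759.0 mm
λ = L_e / r_min = 3759.0 / 50.50 = 74.4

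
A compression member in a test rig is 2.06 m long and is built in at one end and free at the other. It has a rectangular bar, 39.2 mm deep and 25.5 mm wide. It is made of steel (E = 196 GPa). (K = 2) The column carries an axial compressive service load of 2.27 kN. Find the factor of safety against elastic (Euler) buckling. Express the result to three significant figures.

n ≈ 2.72

Buckling occurs about the weak axis: I_min = h·b³/12 with b = 25.5 mm (the shorter side).
I_min = 39.2×25.5³/12 = 5.417×10^4 mm⁴
I = 5.417×10^4 mm⁴ = 5.417×10^-8 m⁴
Effective length L_e = K·L = 2 × 2.06 = 4.120 m
P_cr = π²EI / L_e² = π² × 196×10⁹ × 5.417×10^-8 / 4.120² = 6.173×10^3 N
Factor of safety n = P_cr / P = 6.1729 / 2.27 = 2.72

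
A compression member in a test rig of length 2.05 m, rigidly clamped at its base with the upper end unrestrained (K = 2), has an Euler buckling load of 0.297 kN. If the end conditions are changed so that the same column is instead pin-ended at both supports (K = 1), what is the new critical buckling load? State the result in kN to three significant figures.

P_cr ∝ 1/K², so P_cr,new = P_cr,old × (K_old/K_new)² = 0.297 × (2/1)²
= 0.297 × 4.000 = 1.19 kN

P_cr ≈ 1.19 kN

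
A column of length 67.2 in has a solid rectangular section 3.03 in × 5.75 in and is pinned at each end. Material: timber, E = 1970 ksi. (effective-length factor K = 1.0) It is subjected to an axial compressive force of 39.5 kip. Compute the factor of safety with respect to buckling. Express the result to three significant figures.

Buckling occurs about the weak axis: I_min = h·b³/12 with b = 3.03 in (the shorter side).
I_min = 5.75×3.03³/12 = 13.33 in⁴
Effective length L_e = K·L = 1 × 67.2 = 67.20 in
P_cr = π²EI / L_e² = π² × 1970×10³ × 13.33 / 67.20² = 5.739×10^4 lb
Factor of safety n = P_cr / P = 57.391 / 39.5 = 1.45

n ≈ 1.45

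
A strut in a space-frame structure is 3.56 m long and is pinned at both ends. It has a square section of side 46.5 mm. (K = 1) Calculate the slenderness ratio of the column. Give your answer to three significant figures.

λ ≈ 265

For a square r = a/√12 = 46.5/√12 = 13.42 mm
L_e = K·L = 1 × 3.56 m = 3.560 m = 3560.0 mm
λ = L_e / r_min = 3560.0 / 13.42 = 265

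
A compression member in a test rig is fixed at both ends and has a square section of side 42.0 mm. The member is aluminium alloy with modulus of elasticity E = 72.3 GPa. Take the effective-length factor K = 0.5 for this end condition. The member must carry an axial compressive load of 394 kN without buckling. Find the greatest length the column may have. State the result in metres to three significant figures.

L_max ≈ 1.37 m

I = a⁴/12 = 42.0⁴/12 = 2.593×10^5 mm⁴
I = 2.593×10^-7 m⁴
At the buckling limit P_cr = P = 3.940×10^5 N
From P_cr = π²EI/(K·L)²:  L = (1/K)·√(π²EI/P_cr) = (1/0.5)·√(π²×7.23×10^10×2.593×10^-7/3.940×10^5)
L = 1.37 m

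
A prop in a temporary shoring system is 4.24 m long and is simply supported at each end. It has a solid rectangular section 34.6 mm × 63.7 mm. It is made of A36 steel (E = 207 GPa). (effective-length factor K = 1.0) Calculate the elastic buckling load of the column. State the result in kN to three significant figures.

Buckling occurs about the weak axis: I_min = h·b³/12 with b = 34.6 mm (the shorter side).
I_min = 63.7×34.6³/12 = 2.199×10^5 mm⁴
I = 2.199×10^5 mm⁴ = 2.199×10^-7 m⁴
Effective length L_e = K·L = 1 × 4.24 = 4.240 m
P_cr = π²EI / L_e² = π² × 207×10⁹ × 2.199×10^-7 / 4.240² = 2.499×10^4 N

P_cr ≈ 25.0 kN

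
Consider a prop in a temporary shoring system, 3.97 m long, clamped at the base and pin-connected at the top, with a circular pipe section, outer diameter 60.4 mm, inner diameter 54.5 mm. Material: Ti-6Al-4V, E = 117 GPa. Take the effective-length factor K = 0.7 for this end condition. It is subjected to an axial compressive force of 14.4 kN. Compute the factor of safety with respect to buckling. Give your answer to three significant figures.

n ≈ 2.29

d_o = 60.4 mm, d_i = 54.5 mm
I = π(d_o⁴ − d_i⁴)/64 = π(60.4⁴ − 54.50⁴)/64 = 2.202×10^5 mm⁴
I = 2.202×10^5 mm⁴ = 2.202×10^-7 m⁴
Effective length L_e = K·L = 0.7 × 3.97 = 2.779 m
P_cr = π²EI / L_e² = π² × 117×10⁹ × 2.202×10^-7 / 2.779² = 3.293×10^4 N
Factor of safety n = P_cr / P = 32.931 / 14.4 = 2.29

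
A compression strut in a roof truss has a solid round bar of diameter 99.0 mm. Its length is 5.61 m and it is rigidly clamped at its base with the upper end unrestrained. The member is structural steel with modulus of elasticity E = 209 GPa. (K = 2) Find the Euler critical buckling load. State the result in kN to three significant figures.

P_cr ≈ 77.3 kN

I = πd⁴/64 = π×99.0⁴/64 = 4.715×10^6 mm⁴
I = 4.715×10^6 mm⁴ = 4.715×10^-6 m⁴
Effective length L_e = K·L = 2 × 5.61 = 11.22 m
P_cr = π²EI / L_e² = π² × 209×10⁹ × 4.715×10^-6 / 11.22² = 7.726×10^4 N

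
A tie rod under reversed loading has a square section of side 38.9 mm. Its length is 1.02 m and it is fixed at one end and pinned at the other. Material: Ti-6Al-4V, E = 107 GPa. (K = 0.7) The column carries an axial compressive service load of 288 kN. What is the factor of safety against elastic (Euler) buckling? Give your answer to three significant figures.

n ≈ 1.37

I = a⁴/12 = 38.9⁴/12 = 1.908×10^5 mm⁴
I = 1.908×10^5 mm⁴ = 1.908×10^-7 m⁴
Effective length L_e = K·L = 0.7 × 1.02 = 0.7140 m
P_cr = π²EI / L_e² = π² × 107×10⁹ × 1.908×10^-7 / 0.7140² = 3.953×10^5 N
Factor of safety n = P_cr / P = 395.28 / 288 = 1.37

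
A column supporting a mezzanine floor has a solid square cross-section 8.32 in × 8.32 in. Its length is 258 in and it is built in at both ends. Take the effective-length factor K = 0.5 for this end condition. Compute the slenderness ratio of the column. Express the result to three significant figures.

For a square r = a/√12 = 8.32/√12 = 2.402 in
L_e = K·L = 0.5 × 258 = 129.0 in
λ = L_e / r_min = 129.00 / 2.402 = 53.7

λ ≈ 53.7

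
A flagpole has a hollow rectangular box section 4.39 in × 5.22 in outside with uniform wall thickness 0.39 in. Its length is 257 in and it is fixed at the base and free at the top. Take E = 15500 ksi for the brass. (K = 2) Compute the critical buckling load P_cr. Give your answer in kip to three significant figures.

Inner dimensions: h_i = 5.22 − 2×0.39 = 4.440 in, b_i = 4.39 − 2×0.39 = 3.610 in
Weak-axis I_min = (h_o·b_o³ − h_i·b_i³)/12 with b_o = 4.39, b_i = 3.610 in (shorter outer/inner sides).
I_min = (5.22×4.39³ − 4.440×3.610³)/12 = 19.40 in⁴
Effective length L_e = K·L = 2 × 257 = 514.0 in
P_cr = π²EI / L_e² = π² × 15500×10³ × 19.40 / 514.0² = 1.123×10^4 lb

P_cr ≈ 11.2 kip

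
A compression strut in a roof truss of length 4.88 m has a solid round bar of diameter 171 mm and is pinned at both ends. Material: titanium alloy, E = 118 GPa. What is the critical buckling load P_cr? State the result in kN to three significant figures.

P_cr ≈ 2050 kN

I = πd⁴/64 = π×171⁴/64 = 4.197×10^7 mm⁴
I = 4.197×10^7 mm⁴ = 4.197×10^-5 m⁴
Effective length L_e = K·L = 1 × 4.88 = 4.880 m
P_cr = π²EI / L_e² = π² × 118×10⁹ × 4.197×10^-5 / 4.880² = 2.053×10^6 N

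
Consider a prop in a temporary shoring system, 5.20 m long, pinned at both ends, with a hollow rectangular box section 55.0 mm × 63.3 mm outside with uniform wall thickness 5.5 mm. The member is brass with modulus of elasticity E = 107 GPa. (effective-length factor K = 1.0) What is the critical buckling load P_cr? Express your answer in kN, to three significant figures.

Inner dimensions: h_i = 63.3 − 2×5.5 = 52.30 mm, b_i = 55.0 − 2×5.5 = 44.00 mm
Weak-axis I_min = (h_o·b_o³ − h_i·b_i³)/12 with b_o = 55.0, b_i = 44.00 mm (shorter outer/inner sides).
I_min = (63.3×55.0³ − 52.30×44.00³)/12 = 5.064×10^5 mm⁴
I = 5.064×10^5 mm⁴ = 5.064×10^-7 m⁴
Effective length L_e = K·L = 1 × 5.20 = 5.200 m
P_cr = π²EI / L_e² = π² × 107×10⁹ × 5.064×10^-7 / 5.200² = 1.978×10^4 N

P_cr ≈ 19.8 kN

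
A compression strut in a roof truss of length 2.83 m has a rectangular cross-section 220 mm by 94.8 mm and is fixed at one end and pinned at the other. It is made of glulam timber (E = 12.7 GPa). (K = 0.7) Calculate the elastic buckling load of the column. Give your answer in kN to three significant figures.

Buckling occurs about the weak axis: I_min = h·b³/12 with b = 94.8 mm (the shorter side).
I_min = 220×94.8³/12 = 1.562×10^7 mm⁴
I = 1.562×10^7 mm⁴ = 1.562×10^-5 m⁴
Effective length L_e = K·L = 0.7 × 2.83 = 1.981 m
P_cr = π²EI / L_e² = π² × 12.7×10⁹ × 1.562×10^-5 / 1.981² = 4.989×10^5 N

P_cr ≈ 499 kN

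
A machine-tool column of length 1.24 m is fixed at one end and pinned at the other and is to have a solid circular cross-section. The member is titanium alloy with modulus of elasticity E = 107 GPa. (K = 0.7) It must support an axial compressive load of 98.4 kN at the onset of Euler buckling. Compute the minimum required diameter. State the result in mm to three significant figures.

L_e = K·L = 0.7 × 1.24 = 0.8680 m
Required I = P_cr·L_e²/(π²E) = 9.840×10^4 × 0.8680² / (π² × 1.07×10^11) = 7.020×10^-8 m⁴
I_req = 7.020×10^4 mm⁴
Solid circle: I = πd⁴/64  ⇒  d = (64I/π)^(1/4) = (64×7.020×10^4/π)^(1/4) = 34.6 mm

d ≈ 34.6 mm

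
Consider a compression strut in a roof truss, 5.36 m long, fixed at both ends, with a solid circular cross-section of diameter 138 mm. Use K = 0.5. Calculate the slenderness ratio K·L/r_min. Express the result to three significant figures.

λ ≈ 77.7

For a solid circle r = d/4 = 138/4 = 34.50 mm
L_e = K·L = 0.5 × 5.36 m = 2.680 m = 2680.0 mm
λ = L_e / r_min = 2680.0 / 34.50 = 77.7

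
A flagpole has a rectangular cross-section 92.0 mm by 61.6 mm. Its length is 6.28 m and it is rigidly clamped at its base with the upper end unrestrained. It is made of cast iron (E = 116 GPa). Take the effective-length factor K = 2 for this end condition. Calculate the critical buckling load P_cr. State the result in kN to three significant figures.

P_cr ≈ 13.0 kN

Buckling occurs about the weak axis: I_min = h·b³/12 with b = 61.6 mm (the shorter side).
I_min = 92.0×61.6³/12 = 1.792×10^6 mm⁴
I = 1.792×10^6 mm⁴ = 1.792×10^-6 m⁴
Effective length L_e = K·L = 2 × 6.28 = 12.56 m
P_cr = π²EI / L_e² = π² × 116×10⁹ × 1.792×10^-6 / 12.56² = 1.301×10^4 N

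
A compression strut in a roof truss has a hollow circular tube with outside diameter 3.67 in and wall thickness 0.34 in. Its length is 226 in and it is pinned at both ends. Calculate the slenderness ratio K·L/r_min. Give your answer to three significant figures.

Inner diameter d_i = 3.67 − 2×0.34 = 2.990 in
I = π(d_o⁴ − d_i⁴)/64 = π(3.67⁴ − 2.990⁴)/64 = 4.982 in⁴
A = 3.557 in²;  r_min = √(I/A) = √(4.982/3.557) = 1.183 in
L_e = K·L = 1 × 226 = 226.0 in
λ = L_e / r_min = 226.00 / 1.183 = 191

λ ≈ 191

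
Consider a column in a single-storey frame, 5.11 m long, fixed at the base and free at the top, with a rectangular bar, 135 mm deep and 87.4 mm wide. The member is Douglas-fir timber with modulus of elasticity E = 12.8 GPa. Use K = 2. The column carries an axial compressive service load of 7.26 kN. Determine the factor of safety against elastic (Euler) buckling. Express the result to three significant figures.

Buckling occurs about the weak axis: I_min = h·b³/12 with b = 87.4 mm (the shorter side).
I_min = 135×87.4³/12 = 7.511×10^6 mm⁴
I = 7.511×10^6 mm⁴ = 7.511×10^-6 m⁴
Effective length L_e = K·L = 2 × 5.11 = 10.22 m
P_cr = π²EI / L_e² = π² × 12.8×10⁹ × 7.511×10^-6 / 10.22² = 9.084×10^3 N
Factor of safety n = P_cr / P = 9.0844 / 7.26 = 1.25

n ≈ 1.25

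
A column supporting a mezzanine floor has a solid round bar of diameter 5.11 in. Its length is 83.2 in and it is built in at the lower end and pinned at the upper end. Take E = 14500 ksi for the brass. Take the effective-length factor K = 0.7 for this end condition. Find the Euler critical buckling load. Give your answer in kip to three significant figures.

I = πd⁴/64 = π×5.11⁴/64 = 33.47 in⁴
Effective length L_e = K·L = 0.7 × 83.2 = 58.24 in
P_cr = π²EI / L_e² = π² × 14500×10³ × 33.47 / 58.24² = 1.412×10^6 lb

P_cr ≈ 1410 kip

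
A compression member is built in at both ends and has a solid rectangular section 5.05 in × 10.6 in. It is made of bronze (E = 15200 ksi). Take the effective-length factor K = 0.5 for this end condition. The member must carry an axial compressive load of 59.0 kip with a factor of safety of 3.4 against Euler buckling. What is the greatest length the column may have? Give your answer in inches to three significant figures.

L_max ≈ 583 in

Buckling occurs about the weak axis: I_min = h·b³/12 with b = 5.05 in (the shorter side).
I_min = 10.6×5.05³/12 = 113.8 in⁴
Required critical load P_cr = n·P = 3.4 × 59.0 = 200.6 kip = 2.006×10^5 lb
From P_cr = π²EI/(K·L)²:  L = (1/K)·√(π²EI/P_cr) = (1/0.5)·√(π²×1.52×10^7×113.8/2.006×10^5)
L = 583 in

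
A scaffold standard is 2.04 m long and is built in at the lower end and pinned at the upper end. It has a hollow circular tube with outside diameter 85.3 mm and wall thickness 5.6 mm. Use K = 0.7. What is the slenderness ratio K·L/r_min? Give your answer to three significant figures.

Inner diameter d_i = 85.3 − 2×5.6 = 74.10 mm
I = π(d_o⁴ − d_i⁴)/64 = π(85.3⁴ − 74.10⁴)/64 = 1.119×10^6 mm⁴
A = 1.402×10^3 mm²;  r_min = √(I/A) = √(1.119×10^6/1.402×10^3) = 28.25 mm
L_e = K·L = 0.7 × 2.04 m = 1.428 m = 1428.0 mm
λ = L_e / r_min = 1428.0 / 28.25 = 50.6

λ ≈ 50.6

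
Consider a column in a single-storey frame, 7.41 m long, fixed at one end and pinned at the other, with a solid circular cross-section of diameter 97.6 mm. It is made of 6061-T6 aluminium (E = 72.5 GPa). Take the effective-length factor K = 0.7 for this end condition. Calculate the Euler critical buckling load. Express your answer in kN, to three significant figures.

I = πd⁴/64 = π×97.6⁴/64 = 4.454×10^6 mm⁴
I = 4.454×10^6 mm⁴ = 4.454×10^-6 m⁴
Effective length L_e = K·L = 0.7 × 7.41 = 5.187 m
P_cr = π²EI / L_e² = π² × 72.5×10⁹ × 4.454×10^-6 / 5.187² = 1.185×10^5 N

P_cr ≈ 118 kN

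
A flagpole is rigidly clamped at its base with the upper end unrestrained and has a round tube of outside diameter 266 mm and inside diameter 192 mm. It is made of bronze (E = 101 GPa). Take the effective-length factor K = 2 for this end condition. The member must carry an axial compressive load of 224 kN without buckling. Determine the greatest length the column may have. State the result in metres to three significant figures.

L_max ≈ 14.1 m

d_o = 266 mm, d_i = 192 mm
I = π(d_o⁴ − d_i⁴)/64 = π(266⁴ − 192.0⁴)/64 = 1.790×10^8 mm⁴
I = 1.790×10^-4 m⁴
At the buckling limit P_cr = P = 2.240×10^5 N
From P_cr = π²EI/(K·L)²:  L = (1/K)·√(π²EI/P_cr) = (1/2)·√(π²×1.01×10^11×1.790×10^-4/2.240×10^5)
L = 14.1 m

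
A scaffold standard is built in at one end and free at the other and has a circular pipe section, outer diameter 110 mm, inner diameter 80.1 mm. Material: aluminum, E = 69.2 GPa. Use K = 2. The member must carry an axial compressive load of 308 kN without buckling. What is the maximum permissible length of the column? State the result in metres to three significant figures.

L_max ≈ 1.69 m

d_o = 110 mm, d_i = 80.1 mm
I = π(d_o⁴ − d_i⁴)/64 = π(110⁴ − 80.10⁴)/64 = 5.166×10^6 mm⁴
I = 5.166×10^-6 m⁴
At the buckling limit P_cr = P = 3.080×10^5 N
From P_cr = π²EI/(K·L)²:  L = (1/K)·√(π²EI/P_cr) = (1/2)·√(π²×6.92×10^10×5.166×10^-6/3.080×10^5)
L = 1.69 m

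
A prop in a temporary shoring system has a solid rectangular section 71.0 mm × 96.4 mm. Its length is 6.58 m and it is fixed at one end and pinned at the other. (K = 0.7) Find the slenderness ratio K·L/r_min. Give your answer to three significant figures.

Buckling occurs about the weak axis: I_min = h·b³/12 with b = 71.0 mm (the shorter side).
I_min = 96.4×71.0³/12 = 2.875×10^6 mm⁴
A = 6.844×10^3 mm²;  r_min = √(I/A) = √(2.875×10^6/6.844×10^3) = 20.50 mm
L_e = K·L = 0.7 × 6.58 m = 4.606 m = 4606.0 mm
λ = L_e / r_min = 4606.0 / 20.50 = 225

λ ≈ 225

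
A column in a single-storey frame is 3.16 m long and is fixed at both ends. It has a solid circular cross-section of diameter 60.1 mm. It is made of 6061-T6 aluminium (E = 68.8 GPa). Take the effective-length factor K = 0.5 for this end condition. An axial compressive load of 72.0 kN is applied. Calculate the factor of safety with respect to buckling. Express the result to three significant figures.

n ≈ 2.42

I = πd⁴/64 = π×60.1⁴/64 = 6.404×10^5 mm⁴
I = 6.404×10^5 mm⁴ = 6.404×10^-7 m⁴
Effective length L_e = K·L = 0.5 × 3.16 = 1.580 m
P_cr = π²EI / L_e² = π² × 68.8×10⁹ × 6.404×10^-7 / 1.580² = 1.742×10^5 N
Factor of safety n = P_cr / P = 174.20 / 72.0 = 2.42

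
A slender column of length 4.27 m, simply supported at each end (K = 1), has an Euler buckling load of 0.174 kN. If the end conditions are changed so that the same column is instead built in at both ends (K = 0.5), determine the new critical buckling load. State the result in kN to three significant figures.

P_cr ≈ 0.696 kN

P_cr ∝ 1/K², so P_cr,new = P_cr,old × (K_old/K_new)² = 0.174 × (1/0.5)²
= 0.174 × 4.000 = 0.696 kN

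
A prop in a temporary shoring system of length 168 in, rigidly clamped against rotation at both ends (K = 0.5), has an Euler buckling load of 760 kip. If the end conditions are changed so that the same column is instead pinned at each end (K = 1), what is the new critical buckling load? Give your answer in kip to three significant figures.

P_cr ≈ 190 kip

P_cr ∝ 1/K², so P_cr,new = P_cr,old × (K_old/K_new)² = 760 × (0.5/1)²
= 760 × 0.2500 = 190 kip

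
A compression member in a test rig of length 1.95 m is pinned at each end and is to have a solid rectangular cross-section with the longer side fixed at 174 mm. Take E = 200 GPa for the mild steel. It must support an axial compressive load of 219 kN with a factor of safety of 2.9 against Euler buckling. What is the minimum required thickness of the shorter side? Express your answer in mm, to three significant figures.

b ≈ 43.9 mm

Required P_cr = n·P = 2.9 × 219 = 635.1 kN
L_e = K·L = 1 × 1.95 = 1.950 m
Required I = P_cr·L_e²/(π²E) = 6.351×10^5 × 1.950² / (π² × 2.00×10^11) = 1.223×10^-6 m⁴
I_req = 1.223×10^6 mm⁴
Rectangle, weak axis: I_min = h·b³/12 with h = 174 mm fixed  ⇒  b = (12I/h)^(1/3) = 43.9 mm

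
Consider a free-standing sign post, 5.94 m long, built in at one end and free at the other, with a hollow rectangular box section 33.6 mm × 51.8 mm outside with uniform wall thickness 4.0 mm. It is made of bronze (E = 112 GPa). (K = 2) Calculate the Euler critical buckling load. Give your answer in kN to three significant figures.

P_cr ≈ 0.803 kN

Inner dimensions: h_i = 51.8 − 2×4.0 = 43.80 mm, b_i = 33.6 − 2×4.0 = 25.60 mm
Weak-axis I_min = (h_o·b_o³ − h_i·b_i³)/12 with b_o = 33.6, b_i = 25.60 mm (shorter outer/inner sides).
I_min = (51.8×33.6³ − 43.80×25.60³)/12 = 1.025×10^5 mm⁴
I = 1.025×10^5 mm⁴ = 1.025×10^-7 m⁴
Effective length L_e = K·L = 2 × 5.94 = 11.88 m
P_cr = π²EI / L_e² = π² × 112×10⁹ × 1.025×10^-7 / 11.88² = 802.9 N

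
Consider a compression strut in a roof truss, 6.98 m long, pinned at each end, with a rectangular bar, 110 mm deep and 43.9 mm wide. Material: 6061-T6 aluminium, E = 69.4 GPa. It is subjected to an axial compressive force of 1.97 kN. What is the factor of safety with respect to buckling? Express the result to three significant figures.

n ≈ 5.53

Buckling occurs about the weak axis: I_min = h·b³/12 with b = 43.9 mm (the shorter side).
I_min = 110×43.9³/12 = 7.755×10^5 mm⁴
I = 7.755×10^5 mm⁴ = 7.755×10^-7 m⁴
Effective length L_e = K·L = 1 × 6.98 = 6.980 m
P_cr = π²EI / L_e² = π² × 69.4×10⁹ × 7.755×10^-7 / 6.980² = 1.090×10^4 N
Factor of safety n = P_cr / P = 10.903 / 1.97 = 5.53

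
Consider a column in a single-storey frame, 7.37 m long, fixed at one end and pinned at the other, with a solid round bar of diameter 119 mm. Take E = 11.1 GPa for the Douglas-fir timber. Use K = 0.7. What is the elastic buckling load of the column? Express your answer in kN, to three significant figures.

I = πd⁴/64 = π×119⁴/64 = 9.844×10^6 mm⁴
I = 9.844×10^6 mm⁴ = 9.844×10^-6 m⁴
Effective length L_e = K·L = 0.7 × 7.37 = 5.159 m
P_cr = π²EI / L_e² = π² × 11.1×10⁹ × 9.844×10^-6 / 5.159² = 4.052×10^4 N

P_cr ≈ 40.5 kN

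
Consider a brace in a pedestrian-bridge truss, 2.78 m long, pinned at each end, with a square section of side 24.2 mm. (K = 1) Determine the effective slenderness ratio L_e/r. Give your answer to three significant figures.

λ ≈ 398

For a square r = a/√12 = 24.2/√12 = 6.986 mm
L_e = K·L = 1 × 2.78 m = 2.780 m = 2780.0 mm
λ = L_e / r_min = 2780.0 / 6.986 = 398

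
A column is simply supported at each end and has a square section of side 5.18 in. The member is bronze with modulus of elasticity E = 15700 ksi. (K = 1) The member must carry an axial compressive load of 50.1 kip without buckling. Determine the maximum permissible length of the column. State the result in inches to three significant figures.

L_max ≈ 431 in

I = a⁴/12 = 5.18⁴/12 = 60.00 in⁴
At the buckling limit P_cr = P = 5.010×10^4 lb
From P_cr = π²EI/(K·L)²:  L = (1/K)·√(π²EI/P_cr) = (1/1)·√(π²×1.57×10^7×60.00/5.010×10^4)
L = 431 in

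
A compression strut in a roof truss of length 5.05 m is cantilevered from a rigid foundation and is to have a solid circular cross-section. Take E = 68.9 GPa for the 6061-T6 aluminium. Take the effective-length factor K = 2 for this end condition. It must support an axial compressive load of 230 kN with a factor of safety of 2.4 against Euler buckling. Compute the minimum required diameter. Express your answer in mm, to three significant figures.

Required P_cr = n·P = 2.4 × 230 = 552.0 kN
L_e = K·L = 2 × 5.05 = 10.10 m
Required I = P_cr·L_e²/(π²E) = 5.520×10^5 × 10.10² / (π² × 6.89×10^10) = 8.281×10^-5 m⁴
I_req = 8.281×10^7 mm⁴
Solid circle: I = πd⁴/64  ⇒  d = (64I/π)^(1/4) = (64×8.281×10^7/π)^(1/4) = 203 mm

d ≈ 203 mm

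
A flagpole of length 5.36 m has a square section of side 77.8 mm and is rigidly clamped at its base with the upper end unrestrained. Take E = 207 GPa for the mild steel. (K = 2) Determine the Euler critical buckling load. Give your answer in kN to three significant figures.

I = a⁴/12 = 77.8⁴/12 = 3.053×10^6 mm⁴
I = 3.053×10^6 mm⁴ = 3.053×10^-6 m⁴
Effective length L_e = K·L = 2 × 5.36 = 10.72 m
P_cr = π²EI / L_e² = π² × 207×10⁹ × 3.053×10^-6 / 10.72² = 5.428×10^4 N

P_cr ≈ 54.3 kN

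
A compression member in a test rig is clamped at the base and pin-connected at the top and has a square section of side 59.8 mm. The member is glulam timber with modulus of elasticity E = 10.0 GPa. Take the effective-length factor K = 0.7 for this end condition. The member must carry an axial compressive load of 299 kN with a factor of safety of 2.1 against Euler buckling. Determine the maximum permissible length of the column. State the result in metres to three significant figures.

L_max ≈ 0.585 m

I = a⁴/12 = 59.8⁴/12 = 1.066×10^6 mm⁴
I = 1.066×10^-6 m⁴
Required critical load P_cr = n·P = 2.1 × 299 = 627.9 kN = 6.279×10^5 N
From P_cr = π²EI/(K·L)²:  L = (1/K)·√(π²EI/P_cr) = (1/0.7)·√(π²×1.00×10^10×1.066×10^-6/6.279×10^5)
L = 0.585 m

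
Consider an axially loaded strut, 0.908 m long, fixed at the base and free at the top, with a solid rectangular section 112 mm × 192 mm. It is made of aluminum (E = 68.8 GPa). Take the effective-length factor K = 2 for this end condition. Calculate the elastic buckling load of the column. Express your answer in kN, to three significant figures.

P_cr ≈ 4630 kN

Buckling occurs about the weak axis: I_min = h·b³/12 with b = 112 mm (the shorter side).
I_min = 192×112³/12 = 2.248×10^7 mm⁴
I = 2.248×10^7 mm⁴ = 2.248×10^-5 m⁴
Effective length L_e = K·L = 2 × 0.908 = 1.816 m
P_cr = π²EI / L_e² = π² × 68.8×10⁹ × 2.248×10^-5 / 1.816² = 4.628×10^6 N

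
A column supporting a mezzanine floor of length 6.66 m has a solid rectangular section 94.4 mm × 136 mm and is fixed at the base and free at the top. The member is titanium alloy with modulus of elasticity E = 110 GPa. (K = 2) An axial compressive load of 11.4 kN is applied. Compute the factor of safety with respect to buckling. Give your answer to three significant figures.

n ≈ 5.12

Buckling occurs about the weak axis: I_min = h·b³/12 with b = 94.4 mm (the shorter side).
I_min = 136×94.4³/12 = 9.534×10^6 mm⁴
I = 9.534×10^6 mm⁴ = 9.534×10^-6 m⁴
Effective length L_e = K·L = 2 × 6.66 = 13.32 m
P_cr = π²EI / L_e² = π² × 110×10⁹ × 9.534×10^-6 / 13.32² = 5.834×10^4 N
Factor of safety n = P_cr / P = 58.339 / 11.4 = 5.12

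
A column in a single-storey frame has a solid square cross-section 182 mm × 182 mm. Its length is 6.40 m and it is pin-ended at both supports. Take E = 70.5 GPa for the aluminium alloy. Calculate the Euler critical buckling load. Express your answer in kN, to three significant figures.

P_cr ≈ 1550 kN

I = a⁴/12 = 182⁴/12 = 9.143×10^7 mm⁴
I = 9.143×10^7 mm⁴ = 9.143×10^-5 m⁴
Effective length L_e = K·L = 1 × 6.40 = 6.400 m
P_cr = π²EI / L_e² = π² × 70.5×10⁹ × 9.143×10^-5 / 6.400² = 1.553×10^6 N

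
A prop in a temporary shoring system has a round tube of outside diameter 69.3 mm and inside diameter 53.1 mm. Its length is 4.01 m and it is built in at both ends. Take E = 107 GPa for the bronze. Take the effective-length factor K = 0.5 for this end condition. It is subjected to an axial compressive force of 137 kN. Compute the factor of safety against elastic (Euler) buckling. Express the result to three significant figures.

d_o = 69.3 mm, d_i = 53.1 mm
I = π(d_o⁴ − d_i⁴)/64 = π(69.3⁴ − 53.10⁴)/64 = 7.419×10^5 mm⁴
I = 7.419×10^5 mm⁴ = 7.419×10^-7 m⁴
Effective length L_e = K·L = 0.5 × 4.01 = 2.005 m
P_cr = π²EI / L_e² = π² × 107×10⁹ × 7.419×10^-7 / 2.005² = 1.949×10^5 N
Factor of safety n = P_cr / P = 194.89 / 137 = 1.42

n ≈ 1.42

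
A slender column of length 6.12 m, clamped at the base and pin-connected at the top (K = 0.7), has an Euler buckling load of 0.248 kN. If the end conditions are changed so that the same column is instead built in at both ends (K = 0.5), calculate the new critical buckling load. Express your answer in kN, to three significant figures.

P_cr ≈ 0.486 kN

P_cr ∝ 1/K², so P_cr,new = P_cr,old × (K_old/K_new)² = 0.248 × (0.7/0.5)²
= 0.248 × 1.960 = 0.486 kN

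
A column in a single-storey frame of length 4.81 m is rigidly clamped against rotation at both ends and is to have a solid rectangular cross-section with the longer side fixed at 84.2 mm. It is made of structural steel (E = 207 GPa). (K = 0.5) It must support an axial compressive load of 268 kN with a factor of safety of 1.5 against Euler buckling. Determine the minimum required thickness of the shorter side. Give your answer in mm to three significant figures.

b ≈ 54.5 mm

Required P_cr = n·P = 1.5 × 268 = 402.0 kN
L_e = K·L = 0.5 × 4.81 = 2.405 m
Required I = P_cr·L_e²/(π²E) = 4.020×10^5 × 2.405² / (π² × 2.07×10^11) = 1.138×10^-6 m⁴
I_req = 1.138×10^6 mm⁴
Rectangle, weak axis: I_min = h·b³/12 with h = 84.2 mm fixed  ⇒  b = (12I/h)^(1/3) = 54.5 mm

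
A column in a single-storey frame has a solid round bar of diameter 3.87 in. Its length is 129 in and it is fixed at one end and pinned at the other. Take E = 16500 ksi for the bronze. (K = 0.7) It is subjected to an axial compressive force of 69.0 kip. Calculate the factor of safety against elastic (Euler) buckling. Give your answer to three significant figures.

n ≈ 3.19

I = πd⁴/64 = π×3.87⁴/64 = 11.01 in⁴
Effective length L_e = K·L = 0.7 × 129 = 90.30 in
P_cr = π²EI / L_e² = π² × 16500×10³ × 11.01 / 90.30² = 2.199×10^5 lb
Factor of safety n = P_cr / P = 219.90 / 69.0 = 3.19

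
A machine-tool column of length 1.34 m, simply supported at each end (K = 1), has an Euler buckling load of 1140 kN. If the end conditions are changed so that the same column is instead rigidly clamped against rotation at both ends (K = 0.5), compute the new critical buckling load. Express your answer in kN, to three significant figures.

P_cr ≈ 4560 kN

P_cr ∝ 1/K², so P_cr,new = P_cr,old × (K_old/K_new)² = 1140 × (1/0.5)²
= 1140 × 4.000 = 4560 kN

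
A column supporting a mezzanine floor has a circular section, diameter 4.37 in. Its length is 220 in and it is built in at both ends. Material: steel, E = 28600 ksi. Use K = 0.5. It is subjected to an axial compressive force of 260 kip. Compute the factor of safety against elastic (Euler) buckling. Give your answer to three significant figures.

I = πd⁴/64 = π×4.37⁴/64 = 17.90 in⁴
Effective length L_e = K·L = 0.5 × 220 = 110.0 in
P_cr = π²EI / L_e² = π² × 28600×10³ × 17.90 / 110.0² = 4.176×10^5 lb
Factor of safety n = P_cr / P = 417.61 / 260 = 1.61

n ≈ 1.61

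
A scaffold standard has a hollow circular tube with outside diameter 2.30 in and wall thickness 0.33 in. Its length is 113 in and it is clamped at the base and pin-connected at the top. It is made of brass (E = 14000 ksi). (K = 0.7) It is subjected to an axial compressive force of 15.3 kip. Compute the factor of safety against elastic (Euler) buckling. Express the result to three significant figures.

Inner diameter d_i = 2.30 − 2×0.33 = 1.640 in
I = π(d_o⁴ − d_i⁴)/64 = π(2.30⁴ − 1.640⁴)/64 = 1.019 in⁴
Effective length L_e = K·L = 0.7 × 113 = 79.10 in
P_cr = π²EI / L_e² = π² × 14000×10³ × 1.019 / 79.10² = 2.249×10^4 lb
Factor of safety n = P_cr / P = 22.494 / 15.3 = 1.47

n ≈ 1.47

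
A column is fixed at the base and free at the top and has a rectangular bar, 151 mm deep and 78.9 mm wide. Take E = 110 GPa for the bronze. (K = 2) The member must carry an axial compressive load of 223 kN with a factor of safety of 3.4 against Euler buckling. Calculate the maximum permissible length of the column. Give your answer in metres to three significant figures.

Buckling occurs about the weak axis: I_min = h·b³/12 with b = 78.9 mm (the shorter side).
I_min = 151×78.9³/12 = 6.181×10^6 mm⁴
I = 6.181×10^-6 m⁴
Required critical load P_cr = n·P = 3.4 × 223 = 758.2 kN = 7.582×10^5 N
From P_cr = π²EI/(K·L)²:  L = (1/K)·√(π²EI/P_cr) = (1/2)·√(π²×1.10×10^11×6.181×10^-6/7.582×10^5)
L = 1.49 m

L_max ≈ 1.49 m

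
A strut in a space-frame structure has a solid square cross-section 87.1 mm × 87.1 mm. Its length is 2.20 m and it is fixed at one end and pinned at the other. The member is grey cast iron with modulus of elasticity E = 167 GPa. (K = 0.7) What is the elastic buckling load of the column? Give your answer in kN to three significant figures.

I = a⁴/12 = 87.1⁴/12 = 4.796×10^6 mm⁴
I = 4.796×10^6 mm⁴ = 4.796×10^-6 m⁴
Effective length L_e = K·L = 0.7 × 2.20 = 1.540 m
P_cr = π²EI / L_e² = π² × 167×10⁹ × 4.796×10^-6 / 1.540² = 3.333×10^6 N

P_cr ≈ 3330 kN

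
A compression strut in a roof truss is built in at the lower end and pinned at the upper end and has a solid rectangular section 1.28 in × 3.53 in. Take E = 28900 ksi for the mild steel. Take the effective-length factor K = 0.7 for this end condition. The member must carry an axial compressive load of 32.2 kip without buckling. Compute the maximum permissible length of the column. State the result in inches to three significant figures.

L_max ≈ 106 in

Buckling occurs about the weak axis: I_min = h·b³/12 with b = 1.28 in (the shorter side).
I_min = 3.53×1.28³/12 = 0.6169 in⁴
At the buckling limit P_cr = P = 3.220×10^4 lb
From P_cr = π²EI/(K·L)²:  L = (1/K)·√(π²EI/P_cr) = (1/0.7)·√(π²×2.89×10^7×0.6169/3.220×10^4)
L = 106 in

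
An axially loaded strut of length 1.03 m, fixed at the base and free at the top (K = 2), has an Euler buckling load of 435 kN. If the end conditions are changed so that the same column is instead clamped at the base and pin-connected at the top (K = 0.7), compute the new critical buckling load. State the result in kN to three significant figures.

P_cr ∝ 1/K², so P_cr,new = P_cr,old × (K_old/K_new)² = 435 × (2/0.7)²
= 435 × 8.163 = 3550 kN

P_cr ≈ 3550 kN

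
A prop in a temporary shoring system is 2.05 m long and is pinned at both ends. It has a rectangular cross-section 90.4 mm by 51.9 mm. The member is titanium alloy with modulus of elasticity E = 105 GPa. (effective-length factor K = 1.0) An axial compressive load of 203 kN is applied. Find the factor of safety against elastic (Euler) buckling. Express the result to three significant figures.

Buckling occurs about the weak axis: I_min = h·b³/12 with b = 51.9 mm (the shorter side).
I_min = 90.4×51.9³/12 = 1.053×10^6 mm⁴
I = 1.053×10^6 mm⁴ = 1.053×10^-6 m⁴
Effective length L_e = K·L = 1 × 2.05 = 2.050 m
P_cr = π²EI / L_e² = π² × 105×10⁹ × 1.053×10^-6 / 2.050² = 2.597×10^5 N
Factor of safety n = P_cr / P = 259.70 / 203 = 1.28

n ≈ 1.28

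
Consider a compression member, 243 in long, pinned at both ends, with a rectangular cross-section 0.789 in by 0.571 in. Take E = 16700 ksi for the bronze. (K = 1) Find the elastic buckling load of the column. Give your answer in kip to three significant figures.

P_cr ≈ 0.0342 kip

Buckling occurs about the weak axis: I_min = h·b³/12 with b = 0.571 in (the shorter side).
I_min = 0.789×0.571³/12 = 1.224×10^-2 in⁴
Effective length L_e = K·L = 1 × 243 = 243.0 in
P_cr = π²EI / L_e² = π² × 16700×10³ × 1.224×10^-2 / 243.0² = 34.17 lb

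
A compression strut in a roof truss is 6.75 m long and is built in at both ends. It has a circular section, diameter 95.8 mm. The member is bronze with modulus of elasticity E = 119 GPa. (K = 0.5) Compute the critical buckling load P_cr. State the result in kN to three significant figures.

I = πd⁴/64 = π×95.8⁴/64 = 4.135×10^6 mm⁴
I = 4.135×10^6 mm⁴ = 4.135×10^-6 m⁴
Effective length L_e = K·L = 0.5 × 6.75 = 3.375 m
P_cr = π²EI / L_e² = π² × 119×10⁹ × 4.135×10^-6 / 3.375² = 4.263×10^5 N

P_cr ≈ 426 kN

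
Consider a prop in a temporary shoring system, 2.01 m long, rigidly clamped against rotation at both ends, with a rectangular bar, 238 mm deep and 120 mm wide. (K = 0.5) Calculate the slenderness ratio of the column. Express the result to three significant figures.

Buckling occurs about the weak axis: I_min = h·b³/12 with b = 120 mm (the shorter side).
I_min = 238×120³/12 = 3.427×10^7 mm⁴
A = 2.856×10^4 mm²;  r_min = √(I/A) = √(3.427×10^7/2.856×10^4) = 34.64 mm
L_e = K·L = 0.5 × 2.01 m = 1.005 m = 1005.0 mm
λ = L_e / r_min = 1005.0 / 34.64 = 29.0

λ ≈ 29.0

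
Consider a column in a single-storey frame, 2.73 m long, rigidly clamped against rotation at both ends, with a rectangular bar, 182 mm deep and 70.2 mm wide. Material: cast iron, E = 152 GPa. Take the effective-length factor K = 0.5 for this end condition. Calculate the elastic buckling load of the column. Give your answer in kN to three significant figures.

P_cr ≈ 4220 kN

Buckling occurs about the weak axis: I_min = h·b³/12 with b = 70.2 mm (the shorter side).
I_min = 182×70.2³/12 = 5.247×10^6 mm⁴
I = 5.247×10^6 mm⁴ = 5.247×10^-6 m⁴
Effective length L_e = K·L = 0.5 × 2.73 = 1.365 m
P_cr = π²EI / L_e² = π² × 152×10⁹ × 5.247×10^-6 / 1.365² = 4.225×10^6 N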